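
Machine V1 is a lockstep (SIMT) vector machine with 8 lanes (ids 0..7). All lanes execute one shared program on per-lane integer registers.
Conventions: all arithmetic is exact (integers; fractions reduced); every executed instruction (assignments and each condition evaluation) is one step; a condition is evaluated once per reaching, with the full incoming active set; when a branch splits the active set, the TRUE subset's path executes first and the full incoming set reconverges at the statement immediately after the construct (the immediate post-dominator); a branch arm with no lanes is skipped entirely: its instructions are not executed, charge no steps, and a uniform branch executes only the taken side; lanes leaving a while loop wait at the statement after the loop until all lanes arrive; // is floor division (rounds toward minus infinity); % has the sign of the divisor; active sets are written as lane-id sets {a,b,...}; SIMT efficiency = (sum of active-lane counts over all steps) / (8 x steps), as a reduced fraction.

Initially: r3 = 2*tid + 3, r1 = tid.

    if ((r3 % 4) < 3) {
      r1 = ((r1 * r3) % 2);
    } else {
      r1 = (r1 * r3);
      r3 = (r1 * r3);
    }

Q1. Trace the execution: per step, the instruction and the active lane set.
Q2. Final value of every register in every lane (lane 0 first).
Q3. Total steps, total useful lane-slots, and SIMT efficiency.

step 0: eval ((r3 % 4) < 3)          {0,1,2,3,4,5,6,7}
step 1: r1 <- ((r1 * r3) % 2)        {1,3,5,7}
step 2: r1 <- (r1 * r3)              {0,2,4,6}
step 3: r3 <- (r1 * r3)              {0,2,4,6}

Answer: 4 steps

r3: 0,5,98,9,484,13,1350,17
r1: 0,1,14,1,44,1,90,1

steps = 4; useful = 20; efficiency = 20/32 = 5/8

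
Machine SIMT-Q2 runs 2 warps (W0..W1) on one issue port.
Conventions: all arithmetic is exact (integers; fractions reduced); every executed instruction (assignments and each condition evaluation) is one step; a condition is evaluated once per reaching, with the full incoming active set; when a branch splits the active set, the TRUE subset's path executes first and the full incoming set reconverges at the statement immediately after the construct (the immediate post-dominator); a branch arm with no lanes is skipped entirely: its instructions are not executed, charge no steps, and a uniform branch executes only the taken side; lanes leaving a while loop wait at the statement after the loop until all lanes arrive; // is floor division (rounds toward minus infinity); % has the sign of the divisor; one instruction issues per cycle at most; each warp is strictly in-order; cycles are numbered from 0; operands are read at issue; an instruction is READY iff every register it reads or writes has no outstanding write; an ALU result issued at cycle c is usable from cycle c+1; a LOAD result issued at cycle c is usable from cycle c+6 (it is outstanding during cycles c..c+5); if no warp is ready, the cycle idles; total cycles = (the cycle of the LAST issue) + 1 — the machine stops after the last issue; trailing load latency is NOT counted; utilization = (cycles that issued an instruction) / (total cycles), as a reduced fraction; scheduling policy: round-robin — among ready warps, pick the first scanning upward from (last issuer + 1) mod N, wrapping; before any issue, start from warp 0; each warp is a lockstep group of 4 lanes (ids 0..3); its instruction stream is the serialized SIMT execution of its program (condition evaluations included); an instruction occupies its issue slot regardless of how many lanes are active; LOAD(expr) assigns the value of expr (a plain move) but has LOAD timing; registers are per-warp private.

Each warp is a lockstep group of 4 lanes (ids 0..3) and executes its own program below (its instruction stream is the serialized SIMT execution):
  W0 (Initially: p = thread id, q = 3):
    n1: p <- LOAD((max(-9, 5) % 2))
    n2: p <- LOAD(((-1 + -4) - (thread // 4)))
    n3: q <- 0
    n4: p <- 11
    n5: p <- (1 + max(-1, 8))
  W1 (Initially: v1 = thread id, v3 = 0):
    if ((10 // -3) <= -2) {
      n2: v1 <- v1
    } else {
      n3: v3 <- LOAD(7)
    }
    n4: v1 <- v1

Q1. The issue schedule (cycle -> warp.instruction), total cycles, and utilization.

cycle 0: W0.I0
cycle 1: W1.I0
cycle 2: W1.I1
cycle 3: W1.I2
cycle 4: idle
cycle 5: idle
cycle 6: W0.I1
cycle 7: W0.I2
cycle 8: idle
cycle 9: idle
cycle 10: idle
cycle 11: idle
cycle 12: W0.I3
cycle 13: W0.I4

Answer: 14 cycles, utilization 4/7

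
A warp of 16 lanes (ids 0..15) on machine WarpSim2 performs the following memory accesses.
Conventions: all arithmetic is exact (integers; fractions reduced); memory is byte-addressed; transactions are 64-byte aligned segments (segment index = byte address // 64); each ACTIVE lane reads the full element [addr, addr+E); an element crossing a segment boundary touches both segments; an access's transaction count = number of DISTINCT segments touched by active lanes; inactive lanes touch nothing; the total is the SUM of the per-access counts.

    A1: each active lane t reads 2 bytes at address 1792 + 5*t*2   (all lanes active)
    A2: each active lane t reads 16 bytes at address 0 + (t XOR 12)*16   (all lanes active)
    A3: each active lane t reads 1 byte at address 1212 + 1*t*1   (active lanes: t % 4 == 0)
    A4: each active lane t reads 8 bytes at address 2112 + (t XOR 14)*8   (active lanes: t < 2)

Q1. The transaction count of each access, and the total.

A1: 3 transactions
A2: 4 transactions
A3: 2 transactions
A4: 1 transaction

Answer: 3,4,2,1; total 10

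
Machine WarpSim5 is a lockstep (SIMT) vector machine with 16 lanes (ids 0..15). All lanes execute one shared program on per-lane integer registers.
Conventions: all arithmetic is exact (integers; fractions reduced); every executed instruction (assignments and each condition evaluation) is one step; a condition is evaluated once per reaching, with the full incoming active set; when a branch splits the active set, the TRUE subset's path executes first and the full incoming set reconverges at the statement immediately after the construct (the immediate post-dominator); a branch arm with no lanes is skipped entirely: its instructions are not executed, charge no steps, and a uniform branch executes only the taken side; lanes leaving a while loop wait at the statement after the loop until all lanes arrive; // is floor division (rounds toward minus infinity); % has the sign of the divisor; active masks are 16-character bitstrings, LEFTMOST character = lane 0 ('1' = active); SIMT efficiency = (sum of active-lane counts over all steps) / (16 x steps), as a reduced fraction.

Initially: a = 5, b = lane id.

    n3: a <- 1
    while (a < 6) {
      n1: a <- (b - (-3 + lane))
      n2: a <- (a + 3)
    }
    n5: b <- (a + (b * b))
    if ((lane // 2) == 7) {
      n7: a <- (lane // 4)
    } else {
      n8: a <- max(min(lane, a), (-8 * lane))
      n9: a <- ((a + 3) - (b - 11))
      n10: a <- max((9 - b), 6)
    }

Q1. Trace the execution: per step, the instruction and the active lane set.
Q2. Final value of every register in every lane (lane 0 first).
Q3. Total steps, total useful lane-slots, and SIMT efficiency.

step 0: a <- 1                       1111111111111111
step 1: eval (a < 6)                 1111111111111111
step 2: a <- (b - (-3 + lane))       1111111111111111
step 3: a <- (a + 3)                 1111111111111111
step 4: eval (a < 6)                 1111111111111111
step 5: b <- (a + (b * b))           1111111111111111
step 6: eval ((lane // 2) == 7)      1111111111111111
step 7: a <- (lane // 4)             0000000000000011
step 8: a <- max(min(lane, a), (-8 * lane)) 1111111111111100
step 9: a <- ((a + 3) - (b - 11))    1111111111111100
step 10: a <- max((9 - b), 6)         1111111111111100

Answer: 11 steps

a: 6,6,6,6,6,6,6,6,6,6,6,6,6,6,3,3
b: 6,7,10,15,22,31,42,55,70,87,106,127,150,175,202,231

steps = 11; useful = 156; efficiency = 156/176 = 39/44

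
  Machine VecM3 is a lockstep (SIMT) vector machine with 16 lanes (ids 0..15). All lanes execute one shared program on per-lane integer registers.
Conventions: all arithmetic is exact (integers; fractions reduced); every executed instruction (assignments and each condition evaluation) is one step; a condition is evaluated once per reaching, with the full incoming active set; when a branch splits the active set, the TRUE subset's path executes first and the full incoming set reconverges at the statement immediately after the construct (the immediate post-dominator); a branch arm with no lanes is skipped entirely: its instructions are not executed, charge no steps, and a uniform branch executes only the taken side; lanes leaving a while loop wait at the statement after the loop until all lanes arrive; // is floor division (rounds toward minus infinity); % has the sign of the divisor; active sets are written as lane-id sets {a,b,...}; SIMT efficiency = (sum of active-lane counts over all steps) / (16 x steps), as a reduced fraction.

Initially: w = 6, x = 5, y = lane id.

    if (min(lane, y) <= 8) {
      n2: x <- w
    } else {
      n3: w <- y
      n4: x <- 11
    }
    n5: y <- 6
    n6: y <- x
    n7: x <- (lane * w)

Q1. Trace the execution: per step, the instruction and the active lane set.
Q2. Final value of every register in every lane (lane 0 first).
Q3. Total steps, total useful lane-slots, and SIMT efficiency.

step 0: eval (min(lane, y) <= 8)     {0,1,2,3,4,5,6,7,8,9,10,11,12,13,14,15}
step 1: x <- w                       {0,1,2,3,4,5,6,7,8}
step 2: w <- y                       {9,10,11,12,13,14,15}
step 3: x <- 11                      {9,10,11,12,13,14,15}
step 4: y <- 6                       {0,1,2,3,4,5,6,7,8,9,10,11,12,13,14,15}
step 5: y <- x                       {0,1,2,3,4,5,6,7,8,9,10,11,12,13,14,15}
step 6: x <- (lane * w)              {0,1,2,3,4,5,6,7,8,9,10,11,12,13,14,15}

Answer: 7 steps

w: 6,6,6,6,6,6,6,6,6,9,10,11,12,13,14,15
x: 0,6,12,18,24,30,36,42,48,81,100,121,144,169,196,225
y: 6,6,6,6,6,6,6,6,6,11,11,11,11,11,11,11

steps = 7; useful = 87; efficiency = 87/112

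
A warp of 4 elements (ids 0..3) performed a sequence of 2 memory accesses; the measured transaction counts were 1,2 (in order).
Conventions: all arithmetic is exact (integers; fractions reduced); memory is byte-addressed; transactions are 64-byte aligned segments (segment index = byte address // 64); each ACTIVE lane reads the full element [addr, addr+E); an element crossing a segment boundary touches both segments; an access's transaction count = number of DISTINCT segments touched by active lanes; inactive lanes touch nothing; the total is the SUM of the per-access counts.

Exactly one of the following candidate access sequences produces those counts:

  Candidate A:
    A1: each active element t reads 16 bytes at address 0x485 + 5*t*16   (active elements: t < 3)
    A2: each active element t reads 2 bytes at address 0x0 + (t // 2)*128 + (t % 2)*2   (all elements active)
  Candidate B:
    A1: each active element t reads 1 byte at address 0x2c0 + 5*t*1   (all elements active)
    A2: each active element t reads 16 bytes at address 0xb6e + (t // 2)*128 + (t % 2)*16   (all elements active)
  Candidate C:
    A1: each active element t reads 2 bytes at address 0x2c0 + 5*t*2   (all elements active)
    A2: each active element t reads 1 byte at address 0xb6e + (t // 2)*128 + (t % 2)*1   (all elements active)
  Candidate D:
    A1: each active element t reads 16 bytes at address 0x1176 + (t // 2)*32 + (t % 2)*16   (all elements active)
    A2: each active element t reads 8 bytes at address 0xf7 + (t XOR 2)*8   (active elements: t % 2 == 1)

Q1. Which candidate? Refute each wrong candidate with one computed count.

A: A1 gives 3 transactions, not 1
B: A2 gives 4 transactions, not 2
D: A1 gives 2 transactions, not 1
C: all counts match (1,2)

Answer: C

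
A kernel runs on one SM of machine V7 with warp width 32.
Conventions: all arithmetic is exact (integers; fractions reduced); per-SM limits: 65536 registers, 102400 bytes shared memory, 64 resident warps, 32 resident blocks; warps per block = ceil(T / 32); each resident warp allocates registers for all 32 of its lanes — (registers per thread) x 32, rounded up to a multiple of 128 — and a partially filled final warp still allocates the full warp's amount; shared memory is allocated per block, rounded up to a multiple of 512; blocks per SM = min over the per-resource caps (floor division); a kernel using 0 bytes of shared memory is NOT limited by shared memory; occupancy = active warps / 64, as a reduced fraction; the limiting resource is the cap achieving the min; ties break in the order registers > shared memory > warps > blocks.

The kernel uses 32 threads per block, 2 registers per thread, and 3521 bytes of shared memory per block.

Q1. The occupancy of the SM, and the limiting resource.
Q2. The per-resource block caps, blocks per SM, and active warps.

Answer: occupancy 7/16, limited by shared memory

registers: 512 blocks
shared memory: 28 blocks
warps: 64 blocks
blocks: 32 blocks

Answer: 28 blocks, 28 active warps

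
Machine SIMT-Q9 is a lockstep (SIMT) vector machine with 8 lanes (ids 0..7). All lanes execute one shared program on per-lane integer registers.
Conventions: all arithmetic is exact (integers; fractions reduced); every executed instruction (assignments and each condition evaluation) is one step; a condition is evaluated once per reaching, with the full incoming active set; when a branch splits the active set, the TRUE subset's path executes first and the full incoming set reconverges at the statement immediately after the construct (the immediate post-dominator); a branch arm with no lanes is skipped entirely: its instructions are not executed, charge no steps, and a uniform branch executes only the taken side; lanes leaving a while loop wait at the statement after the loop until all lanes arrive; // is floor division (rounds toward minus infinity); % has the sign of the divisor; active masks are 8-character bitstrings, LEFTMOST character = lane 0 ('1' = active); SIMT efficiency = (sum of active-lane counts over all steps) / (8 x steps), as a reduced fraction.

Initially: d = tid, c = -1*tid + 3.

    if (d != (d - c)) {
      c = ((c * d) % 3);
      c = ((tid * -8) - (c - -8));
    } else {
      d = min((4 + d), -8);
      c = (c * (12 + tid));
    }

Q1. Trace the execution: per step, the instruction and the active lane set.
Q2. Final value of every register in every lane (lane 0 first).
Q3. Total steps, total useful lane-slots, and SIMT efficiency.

step 0: eval (d != (d - c))          11111111
step 1: c <- ((c * d) % 3)           11101111
step 2: c <- ((tid * -8) - (c - -8)) 11101111
step 3: d <- min((4 + d), -8)        00010000
step 4: c <- (c * (12 + tid))        00010000

Answer: 5 steps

d: 0,1,2,-8,4,5,6,7
c: -8,-18,-26,0,-42,-50,-56,-66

steps = 5; useful = 24; efficiency = 24/40 = 3/5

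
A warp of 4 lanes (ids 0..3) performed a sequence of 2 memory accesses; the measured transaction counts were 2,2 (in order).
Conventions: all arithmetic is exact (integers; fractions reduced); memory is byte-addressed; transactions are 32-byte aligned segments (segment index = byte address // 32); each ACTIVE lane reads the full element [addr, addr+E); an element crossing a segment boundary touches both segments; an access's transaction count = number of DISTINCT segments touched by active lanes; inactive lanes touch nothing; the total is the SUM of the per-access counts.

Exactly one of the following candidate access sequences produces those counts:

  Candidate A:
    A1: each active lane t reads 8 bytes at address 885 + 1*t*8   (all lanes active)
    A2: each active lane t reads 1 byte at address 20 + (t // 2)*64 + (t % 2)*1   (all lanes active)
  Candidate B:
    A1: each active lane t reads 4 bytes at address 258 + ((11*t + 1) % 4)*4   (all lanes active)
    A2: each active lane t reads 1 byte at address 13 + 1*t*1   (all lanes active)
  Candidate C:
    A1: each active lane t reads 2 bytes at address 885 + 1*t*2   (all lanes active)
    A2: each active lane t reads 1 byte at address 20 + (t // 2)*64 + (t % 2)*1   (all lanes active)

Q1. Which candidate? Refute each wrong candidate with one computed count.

B: A1 gives 1 transaction, not 2
C: A1 gives 1 transaction, not 2
A: all counts match (2,2)

Answer: A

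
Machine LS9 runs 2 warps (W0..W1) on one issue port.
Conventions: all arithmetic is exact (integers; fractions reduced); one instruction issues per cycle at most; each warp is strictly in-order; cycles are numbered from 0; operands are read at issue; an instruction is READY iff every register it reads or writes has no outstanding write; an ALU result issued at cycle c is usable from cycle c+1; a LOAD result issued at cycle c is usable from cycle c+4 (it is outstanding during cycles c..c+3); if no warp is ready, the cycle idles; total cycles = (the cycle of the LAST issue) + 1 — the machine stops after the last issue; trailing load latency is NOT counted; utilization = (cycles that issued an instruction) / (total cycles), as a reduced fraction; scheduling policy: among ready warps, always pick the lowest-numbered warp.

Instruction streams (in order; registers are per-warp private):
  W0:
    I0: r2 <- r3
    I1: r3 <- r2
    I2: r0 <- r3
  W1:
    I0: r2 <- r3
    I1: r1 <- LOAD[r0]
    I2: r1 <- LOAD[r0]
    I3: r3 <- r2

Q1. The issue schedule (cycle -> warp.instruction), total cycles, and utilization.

cycle 0: W0.I0
cycle 1: W0.I1
cycle 2: W0.I2
cycle 3: W1.I0
cycle 4: W1.I1
cycle 5: idle
cycle 6: idle
cycle 7: idle
cycle 8: W1.I2
cycle 9: W1.I3

Answer: 10 cycles, utilization 7/10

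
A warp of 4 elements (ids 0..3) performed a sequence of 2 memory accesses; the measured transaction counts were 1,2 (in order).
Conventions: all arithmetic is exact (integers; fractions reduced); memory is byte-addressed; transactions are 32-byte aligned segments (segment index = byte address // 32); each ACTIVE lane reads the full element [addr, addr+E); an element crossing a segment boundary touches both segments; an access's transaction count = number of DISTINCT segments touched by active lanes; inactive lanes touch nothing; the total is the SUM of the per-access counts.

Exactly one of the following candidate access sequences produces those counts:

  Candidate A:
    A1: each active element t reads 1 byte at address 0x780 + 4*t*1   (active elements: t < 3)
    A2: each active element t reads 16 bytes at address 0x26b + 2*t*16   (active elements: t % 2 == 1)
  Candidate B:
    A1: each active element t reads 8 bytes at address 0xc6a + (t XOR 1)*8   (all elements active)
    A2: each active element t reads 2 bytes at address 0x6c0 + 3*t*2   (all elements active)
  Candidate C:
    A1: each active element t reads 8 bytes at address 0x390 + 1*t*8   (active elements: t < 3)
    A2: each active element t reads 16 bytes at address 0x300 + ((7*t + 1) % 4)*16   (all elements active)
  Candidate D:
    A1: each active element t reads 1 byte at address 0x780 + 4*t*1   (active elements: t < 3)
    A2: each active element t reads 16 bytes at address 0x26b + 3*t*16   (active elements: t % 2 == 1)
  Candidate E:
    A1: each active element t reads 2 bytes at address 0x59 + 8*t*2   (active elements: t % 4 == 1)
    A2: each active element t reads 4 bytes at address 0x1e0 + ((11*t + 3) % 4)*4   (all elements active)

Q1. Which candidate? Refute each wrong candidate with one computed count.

B: A1 gives 2 transactions, not 1
C: A1 gives 2 transactions, not 1
D: A2 gives 4 transactions, not 2
E: A2 gives 1 transaction, not 2
A: all counts match (1,2)

Answer: A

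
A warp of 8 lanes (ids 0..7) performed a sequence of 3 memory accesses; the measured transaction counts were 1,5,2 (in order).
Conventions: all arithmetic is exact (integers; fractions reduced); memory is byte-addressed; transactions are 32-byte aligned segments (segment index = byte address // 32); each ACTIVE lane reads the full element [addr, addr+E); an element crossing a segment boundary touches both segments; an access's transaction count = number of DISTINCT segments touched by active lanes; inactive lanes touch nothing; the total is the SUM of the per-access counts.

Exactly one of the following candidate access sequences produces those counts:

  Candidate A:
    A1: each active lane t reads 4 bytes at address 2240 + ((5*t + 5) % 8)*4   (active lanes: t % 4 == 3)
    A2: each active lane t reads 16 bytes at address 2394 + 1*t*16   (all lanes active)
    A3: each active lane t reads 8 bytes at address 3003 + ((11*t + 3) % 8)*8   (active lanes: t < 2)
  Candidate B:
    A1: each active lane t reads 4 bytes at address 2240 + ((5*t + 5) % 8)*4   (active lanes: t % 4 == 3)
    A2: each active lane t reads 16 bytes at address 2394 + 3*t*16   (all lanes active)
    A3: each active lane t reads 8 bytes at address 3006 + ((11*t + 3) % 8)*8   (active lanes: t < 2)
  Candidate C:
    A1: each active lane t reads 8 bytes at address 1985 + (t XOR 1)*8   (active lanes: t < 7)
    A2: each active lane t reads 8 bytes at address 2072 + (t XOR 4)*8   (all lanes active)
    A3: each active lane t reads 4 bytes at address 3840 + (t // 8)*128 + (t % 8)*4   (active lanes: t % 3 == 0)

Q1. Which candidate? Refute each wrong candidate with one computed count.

B: A2 gives 12 transactions, not 5
C: A1 gives 3 transactions, not 1
A: all counts match (1,5,2)

Answer: A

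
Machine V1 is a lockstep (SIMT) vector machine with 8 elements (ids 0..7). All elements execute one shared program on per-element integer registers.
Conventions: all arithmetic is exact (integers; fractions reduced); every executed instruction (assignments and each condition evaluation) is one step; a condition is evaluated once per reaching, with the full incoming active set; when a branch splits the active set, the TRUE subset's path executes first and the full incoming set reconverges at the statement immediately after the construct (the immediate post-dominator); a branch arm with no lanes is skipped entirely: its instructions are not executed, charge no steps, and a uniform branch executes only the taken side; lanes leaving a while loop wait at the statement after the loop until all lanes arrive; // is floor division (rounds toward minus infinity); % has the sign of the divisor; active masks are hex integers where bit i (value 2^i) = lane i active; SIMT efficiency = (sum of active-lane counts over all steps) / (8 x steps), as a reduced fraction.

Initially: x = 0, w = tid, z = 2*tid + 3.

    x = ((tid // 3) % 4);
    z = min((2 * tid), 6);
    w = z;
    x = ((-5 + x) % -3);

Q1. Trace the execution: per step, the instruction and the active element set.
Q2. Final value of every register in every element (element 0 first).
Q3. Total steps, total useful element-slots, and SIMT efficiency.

step 0: x <- ((tid // 3) % 4)        0xff
step 1: z <- min((2 * tid), 6)       0xff
step 2: w <- z                       0xff
step 3: x <- ((-5 + x) % -3)         0xff

Answer: 4 steps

x: -2,-2,-2,-1,-1,-1,0,0
w: 0,2,4,6,6,6,6,6
z: 0,2,4,6,6,6,6,6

steps = 4; useful = 32; efficiency = 32/32 = 1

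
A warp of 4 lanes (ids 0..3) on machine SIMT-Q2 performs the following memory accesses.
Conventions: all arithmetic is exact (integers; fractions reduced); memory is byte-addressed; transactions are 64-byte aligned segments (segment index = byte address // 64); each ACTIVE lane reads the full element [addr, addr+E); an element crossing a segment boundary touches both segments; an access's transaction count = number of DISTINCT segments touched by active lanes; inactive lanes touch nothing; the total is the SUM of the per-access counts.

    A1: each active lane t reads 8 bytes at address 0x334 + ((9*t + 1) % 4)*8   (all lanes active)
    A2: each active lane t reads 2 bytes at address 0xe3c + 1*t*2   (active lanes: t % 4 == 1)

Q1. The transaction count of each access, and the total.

A1: 2 transactions
A2: 1 transaction

Answer: 2,1; total 3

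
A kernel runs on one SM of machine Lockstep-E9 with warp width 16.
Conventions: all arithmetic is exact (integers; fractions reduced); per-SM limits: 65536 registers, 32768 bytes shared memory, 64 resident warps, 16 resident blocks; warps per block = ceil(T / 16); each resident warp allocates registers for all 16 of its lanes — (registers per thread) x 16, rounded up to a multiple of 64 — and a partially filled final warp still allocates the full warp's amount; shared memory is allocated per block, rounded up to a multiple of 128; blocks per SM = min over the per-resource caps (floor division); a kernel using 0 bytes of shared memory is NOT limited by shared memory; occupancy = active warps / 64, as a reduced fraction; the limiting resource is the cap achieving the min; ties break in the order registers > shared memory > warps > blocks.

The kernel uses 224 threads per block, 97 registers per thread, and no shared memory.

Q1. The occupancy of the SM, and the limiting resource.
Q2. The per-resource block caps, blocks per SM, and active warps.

Answer: occupancy 7/16, limited by registers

registers: 2 blocks
shared memory: no limit (kernel uses none)
warps: 4 blocks
blocks: 16 blocks

Answer: 2 blocks, 28 active warps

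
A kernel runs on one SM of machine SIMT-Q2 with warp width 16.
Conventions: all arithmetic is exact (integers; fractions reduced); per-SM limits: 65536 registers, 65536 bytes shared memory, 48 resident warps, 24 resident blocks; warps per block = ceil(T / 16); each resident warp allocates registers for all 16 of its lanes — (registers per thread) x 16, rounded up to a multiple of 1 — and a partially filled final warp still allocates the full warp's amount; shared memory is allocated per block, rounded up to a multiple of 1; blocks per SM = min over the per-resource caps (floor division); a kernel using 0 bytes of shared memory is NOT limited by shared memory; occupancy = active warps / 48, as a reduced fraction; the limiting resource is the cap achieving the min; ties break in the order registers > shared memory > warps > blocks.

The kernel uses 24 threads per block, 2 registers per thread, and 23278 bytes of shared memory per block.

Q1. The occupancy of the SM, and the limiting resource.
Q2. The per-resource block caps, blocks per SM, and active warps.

Answer: occupancy 1/12, limited by shared memory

registers: 1024 blocks
shared memory: 2 blocks
warps: 24 blocks
blocks: 24 blocks

Answer: 2 blocks, 4 active warps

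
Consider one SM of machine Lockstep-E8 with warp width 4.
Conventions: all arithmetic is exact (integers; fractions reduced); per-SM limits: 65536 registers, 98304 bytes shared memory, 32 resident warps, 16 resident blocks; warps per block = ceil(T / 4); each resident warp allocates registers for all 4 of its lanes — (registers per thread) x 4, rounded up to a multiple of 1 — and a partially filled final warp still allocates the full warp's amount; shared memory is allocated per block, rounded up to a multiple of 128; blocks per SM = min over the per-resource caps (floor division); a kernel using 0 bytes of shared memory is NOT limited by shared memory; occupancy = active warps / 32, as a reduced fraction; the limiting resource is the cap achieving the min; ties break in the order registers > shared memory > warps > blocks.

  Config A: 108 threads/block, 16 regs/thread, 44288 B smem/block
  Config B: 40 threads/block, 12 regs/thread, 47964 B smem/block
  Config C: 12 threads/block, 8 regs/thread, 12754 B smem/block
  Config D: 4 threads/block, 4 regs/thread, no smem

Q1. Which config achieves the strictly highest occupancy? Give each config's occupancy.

occupancies: A 27/32, B 5/8, C 21/32, D 1/2

Answer: A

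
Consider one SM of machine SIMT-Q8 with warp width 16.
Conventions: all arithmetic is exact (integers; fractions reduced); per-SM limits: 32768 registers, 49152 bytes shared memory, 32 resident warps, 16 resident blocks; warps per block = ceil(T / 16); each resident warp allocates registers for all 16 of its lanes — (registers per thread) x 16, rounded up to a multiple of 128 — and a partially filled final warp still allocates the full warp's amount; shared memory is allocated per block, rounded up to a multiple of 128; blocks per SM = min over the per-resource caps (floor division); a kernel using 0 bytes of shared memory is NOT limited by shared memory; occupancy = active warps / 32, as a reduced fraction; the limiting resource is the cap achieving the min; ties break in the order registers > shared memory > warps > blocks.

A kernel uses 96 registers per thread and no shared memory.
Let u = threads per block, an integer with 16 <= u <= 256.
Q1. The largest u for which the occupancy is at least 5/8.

Answer: u = 160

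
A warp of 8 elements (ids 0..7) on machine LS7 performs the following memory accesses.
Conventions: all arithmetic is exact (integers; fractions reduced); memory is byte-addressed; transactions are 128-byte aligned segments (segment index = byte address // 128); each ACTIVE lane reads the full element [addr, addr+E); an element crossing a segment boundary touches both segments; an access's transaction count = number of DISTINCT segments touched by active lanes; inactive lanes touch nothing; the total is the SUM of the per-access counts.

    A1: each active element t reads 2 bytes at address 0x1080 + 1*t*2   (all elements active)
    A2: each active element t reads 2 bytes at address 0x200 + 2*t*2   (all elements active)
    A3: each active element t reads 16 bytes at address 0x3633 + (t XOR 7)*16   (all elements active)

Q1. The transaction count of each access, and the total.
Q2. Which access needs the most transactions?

A1: 1 transaction
A2: 1 transaction
A3: 2 transactions

Answer: 1,1,2; total 4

Answer: A3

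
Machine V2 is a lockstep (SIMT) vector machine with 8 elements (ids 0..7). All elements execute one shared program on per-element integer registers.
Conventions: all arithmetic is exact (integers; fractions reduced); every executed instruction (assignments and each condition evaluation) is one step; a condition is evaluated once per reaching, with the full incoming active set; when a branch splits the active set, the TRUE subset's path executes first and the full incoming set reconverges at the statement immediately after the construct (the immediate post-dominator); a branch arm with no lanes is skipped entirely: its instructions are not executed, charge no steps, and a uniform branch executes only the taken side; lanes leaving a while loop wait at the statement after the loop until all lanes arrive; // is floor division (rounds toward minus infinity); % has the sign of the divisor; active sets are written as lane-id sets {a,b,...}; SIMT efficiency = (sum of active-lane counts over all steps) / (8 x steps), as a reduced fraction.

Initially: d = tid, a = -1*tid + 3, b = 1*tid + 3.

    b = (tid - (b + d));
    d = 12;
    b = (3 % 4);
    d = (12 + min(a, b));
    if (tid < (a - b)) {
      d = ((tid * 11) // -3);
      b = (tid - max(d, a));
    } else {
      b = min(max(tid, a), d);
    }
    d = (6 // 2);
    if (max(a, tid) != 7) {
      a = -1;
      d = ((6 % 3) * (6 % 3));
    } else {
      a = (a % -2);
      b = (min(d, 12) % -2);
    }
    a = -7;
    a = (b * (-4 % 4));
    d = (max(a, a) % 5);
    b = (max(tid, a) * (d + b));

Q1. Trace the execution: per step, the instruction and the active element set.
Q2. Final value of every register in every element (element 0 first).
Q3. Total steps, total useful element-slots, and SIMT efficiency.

step 0: b <- (tid - (b + d))         {0,1,2,3,4,5,6,7}
step 1: d <- 12                      {0,1,2,3,4,5,6,7}
step 2: b <- (3 % 4)                 {0,1,2,3,4,5,6,7}
step 3: d <- (12 + min(a, b))        {0,1,2,3,4,5,6,7}
step 4: eval (tid < (a - b))         {0,1,2,3,4,5,6,7}
step 5: b <- min(max(tid, a), d)     {0,1,2,3,4,5,6,7}
step 6: d <- (6 // 2)                {0,1,2,3,4,5,6,7}
step 7: eval (max(a, tid) != 7)      {0,1,2,3,4,5,6,7}
step 8: a <- -1                      {0,1,2,3,4,5,6}
step 9: d <- ((6 % 3) * (6 % 3))     {0,1,2,3,4,5,6}
step 10: a <- (a % -2)                {7}
step 11: b <- (min(d, 12) % -2)       {7}
step 12: a <- -7                      {0,1,2,3,4,5,6,7}
step 13: a <- (b * (-4 % 4))          {0,1,2,3,4,5,6,7}
step 14: d <- (max(a, a) % 5)         {0,1,2,3,4,5,6,7}
step 15: b <- (max(tid, a) * (d + b)) {0,1,2,3,4,5,6,7}

Answer: 16 steps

d: 0,0,0,0,0,0,0,0
a: 0,0,0,0,0,0,0,0
b: 0,2,4,9,16,25,36,-7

steps = 16; useful = 112; efficiency = 112/128 = 7/8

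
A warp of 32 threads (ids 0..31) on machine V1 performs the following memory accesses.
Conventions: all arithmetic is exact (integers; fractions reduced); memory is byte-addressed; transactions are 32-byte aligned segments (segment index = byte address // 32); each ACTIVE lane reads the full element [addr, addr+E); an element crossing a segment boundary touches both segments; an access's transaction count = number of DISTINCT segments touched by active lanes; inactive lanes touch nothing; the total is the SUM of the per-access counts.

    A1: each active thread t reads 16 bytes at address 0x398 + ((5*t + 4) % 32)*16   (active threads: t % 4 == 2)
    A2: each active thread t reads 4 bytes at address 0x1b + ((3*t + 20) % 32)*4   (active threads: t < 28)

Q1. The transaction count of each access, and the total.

A1: 16 transactions
A2: 5 transactions

Answer: 16,5; total 21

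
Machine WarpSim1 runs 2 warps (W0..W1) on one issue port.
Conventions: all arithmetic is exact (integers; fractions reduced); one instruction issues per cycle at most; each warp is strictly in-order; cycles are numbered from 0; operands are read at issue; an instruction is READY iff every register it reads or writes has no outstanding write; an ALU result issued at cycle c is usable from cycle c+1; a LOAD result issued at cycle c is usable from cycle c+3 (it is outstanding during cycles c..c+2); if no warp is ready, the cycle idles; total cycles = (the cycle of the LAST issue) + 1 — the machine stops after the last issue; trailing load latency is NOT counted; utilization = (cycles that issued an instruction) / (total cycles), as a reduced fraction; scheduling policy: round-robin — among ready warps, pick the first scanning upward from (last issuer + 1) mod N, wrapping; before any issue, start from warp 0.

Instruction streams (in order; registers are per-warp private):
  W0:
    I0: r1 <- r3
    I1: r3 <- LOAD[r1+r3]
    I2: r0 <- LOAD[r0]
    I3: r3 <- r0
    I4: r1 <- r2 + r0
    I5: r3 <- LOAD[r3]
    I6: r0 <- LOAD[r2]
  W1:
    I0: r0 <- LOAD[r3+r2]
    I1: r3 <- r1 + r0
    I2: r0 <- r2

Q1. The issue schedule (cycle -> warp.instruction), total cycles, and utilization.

cycle 0: W0.I0
cycle 1: W1.I0
cycle 2: W0.I1
cycle 3: W0.I2
cycle 4: W1.I1
cycle 5: W1.I2
cycle 6: W0.I3
cycle 7: W0.I4
cycle 8: W0.I5
cycle 9: W0.I6

Answer: 10 cycles, utilization 1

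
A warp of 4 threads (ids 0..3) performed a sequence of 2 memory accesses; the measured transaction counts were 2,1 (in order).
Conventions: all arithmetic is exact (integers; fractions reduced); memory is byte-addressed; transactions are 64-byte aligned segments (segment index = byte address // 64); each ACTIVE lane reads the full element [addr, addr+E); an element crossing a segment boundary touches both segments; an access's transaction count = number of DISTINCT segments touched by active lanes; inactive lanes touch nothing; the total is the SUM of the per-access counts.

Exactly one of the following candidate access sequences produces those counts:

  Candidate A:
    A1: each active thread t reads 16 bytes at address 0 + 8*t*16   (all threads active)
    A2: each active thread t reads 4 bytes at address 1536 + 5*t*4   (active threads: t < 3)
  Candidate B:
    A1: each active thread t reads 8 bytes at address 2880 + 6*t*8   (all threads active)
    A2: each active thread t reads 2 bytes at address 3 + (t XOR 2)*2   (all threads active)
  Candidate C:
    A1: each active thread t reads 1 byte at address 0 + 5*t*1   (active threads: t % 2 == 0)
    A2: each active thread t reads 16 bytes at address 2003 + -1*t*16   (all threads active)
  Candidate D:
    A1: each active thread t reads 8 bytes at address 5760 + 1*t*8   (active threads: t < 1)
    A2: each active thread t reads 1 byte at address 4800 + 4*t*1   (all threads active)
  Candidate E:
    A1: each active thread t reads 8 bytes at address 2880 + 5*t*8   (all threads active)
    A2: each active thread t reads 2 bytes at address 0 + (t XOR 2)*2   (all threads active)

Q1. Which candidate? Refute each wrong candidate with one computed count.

A: A1 gives 4 transactions, not 2
B: A1 gives 3 transactions, not 2
C: A1 gives 1 transaction, not 2
D: A1 gives 1 transaction, not 2
E: all counts match (2,1)

Answer: E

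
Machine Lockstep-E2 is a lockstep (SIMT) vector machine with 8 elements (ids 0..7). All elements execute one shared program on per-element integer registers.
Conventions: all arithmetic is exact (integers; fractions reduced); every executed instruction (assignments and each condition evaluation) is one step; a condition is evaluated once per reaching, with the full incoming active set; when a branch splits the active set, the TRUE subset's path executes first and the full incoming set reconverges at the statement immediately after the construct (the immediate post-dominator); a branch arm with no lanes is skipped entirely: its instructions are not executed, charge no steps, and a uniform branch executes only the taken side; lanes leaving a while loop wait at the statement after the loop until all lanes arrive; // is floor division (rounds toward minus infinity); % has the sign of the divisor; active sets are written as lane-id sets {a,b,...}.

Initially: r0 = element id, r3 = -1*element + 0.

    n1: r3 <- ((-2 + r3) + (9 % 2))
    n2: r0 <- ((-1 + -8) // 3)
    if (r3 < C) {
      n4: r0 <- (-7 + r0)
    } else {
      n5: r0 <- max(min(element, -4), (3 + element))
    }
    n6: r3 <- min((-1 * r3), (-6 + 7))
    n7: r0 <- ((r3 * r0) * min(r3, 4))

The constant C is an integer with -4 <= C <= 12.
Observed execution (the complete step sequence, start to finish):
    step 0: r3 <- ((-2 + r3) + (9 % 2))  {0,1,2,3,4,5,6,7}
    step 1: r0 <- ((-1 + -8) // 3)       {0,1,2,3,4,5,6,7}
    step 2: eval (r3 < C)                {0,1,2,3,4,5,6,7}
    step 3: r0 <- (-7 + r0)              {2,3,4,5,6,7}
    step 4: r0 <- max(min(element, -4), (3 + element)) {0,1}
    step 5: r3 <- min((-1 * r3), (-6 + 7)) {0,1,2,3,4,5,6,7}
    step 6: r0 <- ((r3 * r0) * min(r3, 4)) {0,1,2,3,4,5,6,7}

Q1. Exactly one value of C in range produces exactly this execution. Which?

Answer: C = -2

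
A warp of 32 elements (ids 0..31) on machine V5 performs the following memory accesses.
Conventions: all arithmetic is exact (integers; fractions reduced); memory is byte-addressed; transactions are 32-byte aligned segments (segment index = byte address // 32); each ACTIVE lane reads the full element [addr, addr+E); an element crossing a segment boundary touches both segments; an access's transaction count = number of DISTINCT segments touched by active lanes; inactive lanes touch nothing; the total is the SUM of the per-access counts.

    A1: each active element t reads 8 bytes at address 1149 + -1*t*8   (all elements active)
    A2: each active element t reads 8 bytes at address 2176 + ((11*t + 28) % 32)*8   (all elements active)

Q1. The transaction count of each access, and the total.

A1: 9 transactions
A2: 8 transactions

Answer: 9,8; total 17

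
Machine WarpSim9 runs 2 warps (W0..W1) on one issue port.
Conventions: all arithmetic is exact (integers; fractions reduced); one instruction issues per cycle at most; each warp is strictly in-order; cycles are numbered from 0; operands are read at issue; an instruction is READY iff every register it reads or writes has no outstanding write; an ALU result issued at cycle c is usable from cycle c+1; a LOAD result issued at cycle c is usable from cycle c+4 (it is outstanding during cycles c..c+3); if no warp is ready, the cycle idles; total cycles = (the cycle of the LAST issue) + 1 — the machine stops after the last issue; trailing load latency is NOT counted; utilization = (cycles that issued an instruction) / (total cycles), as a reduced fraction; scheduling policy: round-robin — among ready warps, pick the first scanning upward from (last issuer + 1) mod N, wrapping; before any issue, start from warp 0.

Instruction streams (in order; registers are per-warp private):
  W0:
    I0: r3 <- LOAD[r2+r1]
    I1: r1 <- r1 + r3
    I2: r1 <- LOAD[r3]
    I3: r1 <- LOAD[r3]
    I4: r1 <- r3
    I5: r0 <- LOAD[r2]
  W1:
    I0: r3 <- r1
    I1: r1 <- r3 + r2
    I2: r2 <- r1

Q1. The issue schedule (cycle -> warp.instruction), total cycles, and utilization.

cycle 0: W0.I0
cycle 1: W1.I0
cycle 2: W1.I1
cycle 3: W1.I2
cycle 4: W0.I1
cycle 5: W0.I2
cycle 6: idle
cycle 7: idle
cycle 8: idle
cycle 9: W0.I3
cycle 10: idle
cycle 11: idle
cycle 12: idle
cycle 13: W0.I4
cycle 14: W0.I5

Answer: 15 cycles, utilization 3/5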